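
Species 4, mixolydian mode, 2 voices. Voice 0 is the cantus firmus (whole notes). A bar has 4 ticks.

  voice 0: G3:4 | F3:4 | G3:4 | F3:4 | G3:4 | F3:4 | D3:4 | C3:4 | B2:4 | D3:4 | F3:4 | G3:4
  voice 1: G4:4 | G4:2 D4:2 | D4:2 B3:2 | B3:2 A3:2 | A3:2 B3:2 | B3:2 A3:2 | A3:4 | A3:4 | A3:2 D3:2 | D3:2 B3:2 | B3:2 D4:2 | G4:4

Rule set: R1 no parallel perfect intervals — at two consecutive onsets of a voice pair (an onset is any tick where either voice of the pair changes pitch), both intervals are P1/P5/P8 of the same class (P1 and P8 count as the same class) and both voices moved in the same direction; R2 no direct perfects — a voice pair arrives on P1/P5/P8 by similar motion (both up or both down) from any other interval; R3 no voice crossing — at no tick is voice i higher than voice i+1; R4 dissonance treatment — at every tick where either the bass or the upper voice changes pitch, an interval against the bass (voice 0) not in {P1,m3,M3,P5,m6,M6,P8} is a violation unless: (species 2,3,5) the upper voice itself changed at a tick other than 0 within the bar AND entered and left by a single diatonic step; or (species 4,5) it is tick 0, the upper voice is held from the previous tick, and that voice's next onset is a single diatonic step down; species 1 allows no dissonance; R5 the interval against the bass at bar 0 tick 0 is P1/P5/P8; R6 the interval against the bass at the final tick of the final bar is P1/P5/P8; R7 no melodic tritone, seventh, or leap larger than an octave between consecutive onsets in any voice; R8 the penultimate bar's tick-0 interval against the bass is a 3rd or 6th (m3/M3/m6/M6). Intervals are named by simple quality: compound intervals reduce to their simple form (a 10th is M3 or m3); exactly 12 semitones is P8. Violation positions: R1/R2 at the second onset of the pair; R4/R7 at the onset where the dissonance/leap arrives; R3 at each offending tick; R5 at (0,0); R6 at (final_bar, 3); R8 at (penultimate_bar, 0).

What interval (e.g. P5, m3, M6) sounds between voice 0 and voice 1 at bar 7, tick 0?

M6

voice 0=C3 voice 1=A3 -> M6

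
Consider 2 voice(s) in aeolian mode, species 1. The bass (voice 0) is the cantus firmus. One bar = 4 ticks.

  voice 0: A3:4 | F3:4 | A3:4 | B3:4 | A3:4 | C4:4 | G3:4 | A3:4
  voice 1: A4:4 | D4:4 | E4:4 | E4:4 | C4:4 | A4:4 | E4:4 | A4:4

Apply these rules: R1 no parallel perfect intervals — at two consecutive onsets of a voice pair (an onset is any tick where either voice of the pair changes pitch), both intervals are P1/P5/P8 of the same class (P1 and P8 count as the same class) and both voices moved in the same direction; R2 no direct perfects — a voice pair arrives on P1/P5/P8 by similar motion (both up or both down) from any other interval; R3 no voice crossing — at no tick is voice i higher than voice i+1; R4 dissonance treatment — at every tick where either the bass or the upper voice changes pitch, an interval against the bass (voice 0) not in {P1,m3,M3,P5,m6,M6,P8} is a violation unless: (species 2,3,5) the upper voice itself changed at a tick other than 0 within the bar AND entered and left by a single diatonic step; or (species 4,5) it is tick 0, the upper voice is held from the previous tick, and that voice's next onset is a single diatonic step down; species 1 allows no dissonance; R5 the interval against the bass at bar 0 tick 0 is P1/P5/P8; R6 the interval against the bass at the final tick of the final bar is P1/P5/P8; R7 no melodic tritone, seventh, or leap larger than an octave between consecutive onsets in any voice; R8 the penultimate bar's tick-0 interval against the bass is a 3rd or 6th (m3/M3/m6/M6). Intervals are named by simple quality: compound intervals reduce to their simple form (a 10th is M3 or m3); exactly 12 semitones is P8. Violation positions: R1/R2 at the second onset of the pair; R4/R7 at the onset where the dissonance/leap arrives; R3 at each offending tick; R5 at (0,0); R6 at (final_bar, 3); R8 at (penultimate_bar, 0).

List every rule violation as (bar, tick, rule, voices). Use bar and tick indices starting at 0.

(2, 0, R2, (0, 1))
(3, 0, R4, (0, 1))
(7, 0, R2, (0, 1))

bar 0: v0=A3 v1=A4 downbeat P8
bar 1: v0=F3 v1=D4 downbeat M6
bar 2: v0=A3 v1=E4 downbeat P5
bar 3: v0=B3 v1=E4 downbeat P4
bar 4: v0=A3 v1=C4 downbeat m3
bar 5: v0=C4 v1=A4 downbeat M6
bar 6: v0=G3 v1=E4 downbeat M6
bar 7: v0=A3 v1=A4 downbeat P8
  -> R2 @ bar 2 tick 0 v(0, 1): F3/D4 M6 -> A3/E4 P5 similar
  -> R4 @ bar 3 tick 0 v(0, 1): B3/E4 P4 untreated
  -> R2 @ bar 7 tick 0 v(0, 1): G3/E4 M6 -> A3/A4 P8 similar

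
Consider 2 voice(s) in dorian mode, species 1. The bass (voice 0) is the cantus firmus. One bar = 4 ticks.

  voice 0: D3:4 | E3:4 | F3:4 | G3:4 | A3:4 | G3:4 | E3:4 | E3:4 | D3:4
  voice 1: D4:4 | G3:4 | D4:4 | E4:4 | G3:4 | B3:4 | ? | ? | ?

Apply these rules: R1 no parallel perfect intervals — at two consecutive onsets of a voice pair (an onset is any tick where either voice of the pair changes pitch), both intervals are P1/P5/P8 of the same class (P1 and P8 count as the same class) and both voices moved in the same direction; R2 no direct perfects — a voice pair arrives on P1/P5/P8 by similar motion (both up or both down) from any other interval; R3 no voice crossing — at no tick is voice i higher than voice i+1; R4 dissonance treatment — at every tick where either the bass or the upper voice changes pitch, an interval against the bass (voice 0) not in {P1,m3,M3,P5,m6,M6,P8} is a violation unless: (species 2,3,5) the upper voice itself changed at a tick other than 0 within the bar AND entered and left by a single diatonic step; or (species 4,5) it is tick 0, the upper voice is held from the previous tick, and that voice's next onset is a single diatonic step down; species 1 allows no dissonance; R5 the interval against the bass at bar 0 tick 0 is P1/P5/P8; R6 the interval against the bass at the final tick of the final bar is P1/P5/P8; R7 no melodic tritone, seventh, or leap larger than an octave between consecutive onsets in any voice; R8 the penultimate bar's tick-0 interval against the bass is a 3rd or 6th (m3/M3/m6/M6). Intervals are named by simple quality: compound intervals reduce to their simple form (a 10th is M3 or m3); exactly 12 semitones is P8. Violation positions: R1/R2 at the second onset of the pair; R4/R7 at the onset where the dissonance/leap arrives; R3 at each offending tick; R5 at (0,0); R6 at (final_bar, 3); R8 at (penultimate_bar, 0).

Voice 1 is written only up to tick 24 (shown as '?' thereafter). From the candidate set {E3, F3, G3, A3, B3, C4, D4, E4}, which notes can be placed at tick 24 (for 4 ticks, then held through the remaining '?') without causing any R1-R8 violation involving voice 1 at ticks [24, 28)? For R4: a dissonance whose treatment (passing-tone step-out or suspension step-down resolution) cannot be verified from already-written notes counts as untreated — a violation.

E3: violates R2
F3: violates R4,R7
G3: legal
A3: violates R4
B3: legal
C4: legal
D4: violates R4
E4: legal

{B3, C4, E4, G3}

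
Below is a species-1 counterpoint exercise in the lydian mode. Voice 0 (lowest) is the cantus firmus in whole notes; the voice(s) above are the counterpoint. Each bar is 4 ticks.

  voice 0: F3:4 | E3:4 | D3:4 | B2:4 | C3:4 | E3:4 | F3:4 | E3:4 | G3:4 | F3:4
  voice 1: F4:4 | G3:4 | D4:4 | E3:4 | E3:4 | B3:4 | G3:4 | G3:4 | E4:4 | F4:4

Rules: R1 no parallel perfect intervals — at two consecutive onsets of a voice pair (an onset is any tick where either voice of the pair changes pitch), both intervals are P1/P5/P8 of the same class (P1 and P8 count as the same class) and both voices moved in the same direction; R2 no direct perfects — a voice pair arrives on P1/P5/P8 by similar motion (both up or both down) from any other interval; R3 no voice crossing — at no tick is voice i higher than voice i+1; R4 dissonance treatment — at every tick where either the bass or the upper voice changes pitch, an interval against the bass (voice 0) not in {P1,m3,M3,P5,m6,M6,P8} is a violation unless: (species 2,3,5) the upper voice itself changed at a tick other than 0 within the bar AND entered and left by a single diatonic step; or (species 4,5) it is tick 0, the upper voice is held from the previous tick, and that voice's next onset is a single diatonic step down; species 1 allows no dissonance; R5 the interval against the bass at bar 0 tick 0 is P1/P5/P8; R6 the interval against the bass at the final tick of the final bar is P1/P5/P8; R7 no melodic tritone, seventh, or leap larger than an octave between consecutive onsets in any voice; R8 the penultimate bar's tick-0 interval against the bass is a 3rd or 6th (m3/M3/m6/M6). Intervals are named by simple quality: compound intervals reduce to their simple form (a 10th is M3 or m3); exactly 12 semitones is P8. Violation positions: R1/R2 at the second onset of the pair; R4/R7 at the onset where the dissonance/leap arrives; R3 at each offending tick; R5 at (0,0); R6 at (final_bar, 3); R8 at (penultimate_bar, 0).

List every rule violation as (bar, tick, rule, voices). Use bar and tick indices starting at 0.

(1, 0, R7, (1,))
(3, 0, R4, (0, 1))
(3, 0, R7, (1,))
(5, 0, R2, (0, 1))
(6, 0, R4, (0, 1))

bar 0: v0=F3 v1=F4 downbeat P8
bar 1: v0=E3 v1=G3 downbeat m3
bar 2: v0=D3 v1=D4 downbeat P8
bar 3: v0=B2 v1=E3 downbeat P4
bar 4: v0=C3 v1=E3 downbeat M3
bar 5: v0=E3 v1=B3 downbeat P5
bar 6: v0=F3 v1=G3 downbeat M2
bar 7: v0=E3 v1=G3 downbeat m3
bar 8: v0=G3 v1=E4 downbeat M6
bar 9: v0=F3 v1=F4 downbeat P8
  -> R7 @ bar 1 tick 0 v(1,): F4->G3 leap 10st
  -> R4 @ bar 3 tick 0 v(0, 1): B2/E3 P4 untreated
  -> R7 @ bar 3 tick 0 v(1,): D4->E3 leap 10st
  -> R2 @ bar 5 tick 0 v(0, 1): C3/E3 M3 -> E3/B3 P5 similar
  -> R4 @ bar 6 tick 0 v(0, 1): F3/G3 M2 untreated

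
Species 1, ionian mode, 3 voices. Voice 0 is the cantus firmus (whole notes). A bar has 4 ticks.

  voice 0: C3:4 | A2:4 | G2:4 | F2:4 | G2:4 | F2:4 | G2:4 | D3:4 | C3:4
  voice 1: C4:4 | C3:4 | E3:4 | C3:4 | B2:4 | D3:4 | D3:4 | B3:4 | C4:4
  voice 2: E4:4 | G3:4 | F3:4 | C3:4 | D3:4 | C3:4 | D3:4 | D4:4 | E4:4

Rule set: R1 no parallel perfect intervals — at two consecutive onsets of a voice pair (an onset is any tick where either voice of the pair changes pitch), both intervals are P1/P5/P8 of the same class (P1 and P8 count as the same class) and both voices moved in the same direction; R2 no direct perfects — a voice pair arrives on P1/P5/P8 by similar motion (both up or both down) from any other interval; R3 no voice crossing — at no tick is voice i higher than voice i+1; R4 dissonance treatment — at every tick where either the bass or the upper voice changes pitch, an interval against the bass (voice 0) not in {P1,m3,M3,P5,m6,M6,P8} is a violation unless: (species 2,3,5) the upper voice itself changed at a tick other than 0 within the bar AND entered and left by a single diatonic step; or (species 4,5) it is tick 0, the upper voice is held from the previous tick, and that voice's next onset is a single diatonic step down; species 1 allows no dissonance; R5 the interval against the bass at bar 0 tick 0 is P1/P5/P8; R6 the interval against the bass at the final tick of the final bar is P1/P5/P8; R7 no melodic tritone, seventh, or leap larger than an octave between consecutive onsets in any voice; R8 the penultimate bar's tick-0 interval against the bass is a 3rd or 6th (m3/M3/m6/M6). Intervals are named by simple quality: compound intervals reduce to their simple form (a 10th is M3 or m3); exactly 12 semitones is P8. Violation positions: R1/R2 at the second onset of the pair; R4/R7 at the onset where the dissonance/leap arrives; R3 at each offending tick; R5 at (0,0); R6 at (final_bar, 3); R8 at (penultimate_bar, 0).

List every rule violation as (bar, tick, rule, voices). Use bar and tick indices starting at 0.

bar 0: v0=C3 v1=C4 v2=E4 downbeat M3
bar 1: v0=A2 v1=C3 v2=G3 downbeat m7
bar 2: v0=G2 v1=E3 v2=F3 downbeat m7
bar 3: v0=F2 v1=C3 v2=C3 downbeat P5
bar 4: v0=G2 v1=B2 v2=D3 downbeat P5
bar 5: v0=F2 v1=D3 v2=C3 downbeat P5
bar 6: v0=G2 v1=D3 v2=D3 downbeat P5
bar 7: v0=D3 v1=B3 v2=D4 downbeat P8
bar 8: v0=C3 v1=C4 v2=E4 downbeat M3
  -> R5 @ bar 0 tick 0 v(0, 2): opens on M3
  -> R2 @ bar 1 tick 0 v(1, 2): C4/E4 M3 -> C3/G3 P5 similar
  -> R4 @ bar 1 tick 0 v(0, 2): A2/G3 m7 untreated
  -> R4 @ bar 2 tick 0 v(0, 2): G2/F3 m7 untreated
  -> R2 @ bar 3 tick 0 v(0, 1): G2/E3 M6 -> F2/C3 P5 similar
  -> R2 @ bar 3 tick 0 v(0, 2): G2/F3 m7 -> F2/C3 P5 similar
  -> R2 @ bar 3 tick 0 v(1, 2): E3/F3 m2 -> C3/C3 P1 similar
  -> R1 @ bar 4 tick 0 v(0, 2): F2/C3 P5 -> G2/D3 P5 similar
  -> R1 @ bar 5 tick 0 v(0, 2): G2/D3 P5 -> F2/C3 P5 similar
  -> R3 @ bar 5 tick 0 v(1, 2): D3 above C3
  -> R3 @ bar 5 tick 1 v(1, 2): D3 above C3
  -> R3 @ bar 5 tick 2 v(1, 2): D3 above C3
  -> R3 @ bar 5 tick 3 v(1, 2): D3 above C3
  -> R1 @ bar 6 tick 0 v(0, 2): F2/C3 P5 -> G2/D3 P5 similar
  -> R2 @ bar 7 tick 0 v(0, 2): G2/D3 P5 -> D3/D4 P8 similar
  -> R8 @ bar 7 tick 0 v(0, 2): penult P8 not 3rd/6th
  -> R6 @ bar 8 tick 3 v(0, 2): closes on M3

(0, 0, R5, (0, 2))
(1, 0, R2, (1, 2))
(1, 0, R4, (0, 2))
(2, 0, R4, (0, 2))
(3, 0, R2, (0, 1))
(3, 0, R2, (0, 2))
(3, 0, R2, (1, 2))
(4, 0, R1, (0, 2))
(5, 0, R1, (0, 2))
(5, 0, R3, (1, 2))
(5, 1, R3, (1, 2))
(5, 2, R3, (1, 2))
(5, 3, R3, (1, 2))
(6, 0, R1, (0, 2))
(7, 0, R2, (0, 2))
(7, 0, R8, (0, 2))
(8, 3, R6, (0, 2))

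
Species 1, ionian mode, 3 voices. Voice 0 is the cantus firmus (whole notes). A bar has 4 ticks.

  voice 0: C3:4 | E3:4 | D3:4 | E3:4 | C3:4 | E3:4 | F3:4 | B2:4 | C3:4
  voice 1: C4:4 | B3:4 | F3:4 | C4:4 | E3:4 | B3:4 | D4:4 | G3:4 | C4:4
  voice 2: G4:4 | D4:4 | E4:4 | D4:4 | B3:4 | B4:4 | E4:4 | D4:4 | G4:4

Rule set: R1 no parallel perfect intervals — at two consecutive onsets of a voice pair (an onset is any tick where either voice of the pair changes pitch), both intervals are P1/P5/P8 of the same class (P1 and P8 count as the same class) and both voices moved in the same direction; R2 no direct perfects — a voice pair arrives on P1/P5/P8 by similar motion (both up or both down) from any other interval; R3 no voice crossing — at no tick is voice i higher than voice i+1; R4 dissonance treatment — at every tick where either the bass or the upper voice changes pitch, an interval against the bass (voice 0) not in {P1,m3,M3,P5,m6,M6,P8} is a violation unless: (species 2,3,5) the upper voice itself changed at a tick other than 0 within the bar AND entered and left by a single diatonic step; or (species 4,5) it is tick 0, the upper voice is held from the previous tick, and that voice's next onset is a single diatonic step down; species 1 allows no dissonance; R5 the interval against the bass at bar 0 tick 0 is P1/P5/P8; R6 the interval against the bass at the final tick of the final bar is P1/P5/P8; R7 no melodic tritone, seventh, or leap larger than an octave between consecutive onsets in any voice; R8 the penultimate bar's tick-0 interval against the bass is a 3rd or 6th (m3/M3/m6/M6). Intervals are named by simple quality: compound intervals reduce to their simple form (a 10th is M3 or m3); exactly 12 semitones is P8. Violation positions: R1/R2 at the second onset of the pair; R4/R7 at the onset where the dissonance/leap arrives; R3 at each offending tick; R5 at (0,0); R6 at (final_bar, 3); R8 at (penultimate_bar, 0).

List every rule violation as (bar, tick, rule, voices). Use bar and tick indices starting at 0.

(1, 0, R4, (0, 2))
(2, 0, R4, (0, 2))
(2, 0, R7, (1,))
(3, 0, R4, (0, 2))
(4, 0, R2, (1, 2))
(4, 0, R4, (0, 2))
(5, 0, R2, (0, 1))
(5, 0, R2, (0, 2))
(5, 0, R2, (1, 2))
(6, 0, R4, (0, 2))
(7, 0, R2, (1, 2))
(7, 0, R7, (0,))
(8, 0, R1, (1, 2))
(8, 0, R2, (0, 1))
(8, 0, R2, (0, 2))

bar 0: v0=C3 v1=C4 v2=G4 downbeat P5
bar 1: v0=E3 v1=B3 v2=D4 downbeat m7
bar 2: v0=D3 v1=F3 v2=E4 downbeat M2
bar 3: v0=E3 v1=C4 v2=D4 downbeat m7
bar 4: v0=C3 v1=E3 v2=B3 downbeat M7
bar 5: v0=E3 v1=B3 v2=B4 downbeat P5
bar 6: v0=F3 v1=D4 v2=E4 downbeat M7
bar 7: v0=B2 v1=G3 v2=D4 downbeat m3
bar 8: v0=C3 v1=C4 v2=G4 downbeat P5
  -> R4 @ bar 1 tick 0 v(0, 2): E3/D4 m7 untreated
  -> R4 @ bar 2 tick 0 v(0, 2): D3/E4 M2 untreated
  -> R7 @ bar 2 tick 0 v(1,): B3->F3 leap 6st
  -> R4 @ bar 3 tick 0 v(0, 2): E3/D4 m7 untreated
  -> R2 @ bar 4 tick 0 v(1, 2): C4/D4 M2 -> E3/B3 P5 similar
  -> R4 @ bar 4 tick 0 v(0, 2): C3/B3 M7 untreated
  -> R2 @ bar 5 tick 0 v(0, 1): C3/E3 M3 -> E3/B3 P5 similar
  -> R2 @ bar 5 tick 0 v(0, 2): C3/B3 M7 -> E3/B4 P5 similar
  -> R2 @ bar 5 tick 0 v(1, 2): E3/B3 P5 -> B3/B4 P8 similar
  -> R4 @ bar 6 tick 0 v(0, 2): F3/E4 M7 untreated
  -> R2 @ bar 7 tick 0 v(1, 2): D4/E4 M2 -> G3/D4 P5 similar
  -> R7 @ bar 7 tick 0 v(0,): F3->B2 leap 6st
  -> R1 @ bar 8 tick 0 v(1, 2): G3/D4 P5 -> C4/G4 P5 similar
  -> R2 @ bar 8 tick 0 v(0, 1): B2/G3 m6 -> C3/C4 P8 similar
  -> R2 @ bar 8 tick 0 v(0, 2): B2/D4 m3 -> C3/G4 P5 similar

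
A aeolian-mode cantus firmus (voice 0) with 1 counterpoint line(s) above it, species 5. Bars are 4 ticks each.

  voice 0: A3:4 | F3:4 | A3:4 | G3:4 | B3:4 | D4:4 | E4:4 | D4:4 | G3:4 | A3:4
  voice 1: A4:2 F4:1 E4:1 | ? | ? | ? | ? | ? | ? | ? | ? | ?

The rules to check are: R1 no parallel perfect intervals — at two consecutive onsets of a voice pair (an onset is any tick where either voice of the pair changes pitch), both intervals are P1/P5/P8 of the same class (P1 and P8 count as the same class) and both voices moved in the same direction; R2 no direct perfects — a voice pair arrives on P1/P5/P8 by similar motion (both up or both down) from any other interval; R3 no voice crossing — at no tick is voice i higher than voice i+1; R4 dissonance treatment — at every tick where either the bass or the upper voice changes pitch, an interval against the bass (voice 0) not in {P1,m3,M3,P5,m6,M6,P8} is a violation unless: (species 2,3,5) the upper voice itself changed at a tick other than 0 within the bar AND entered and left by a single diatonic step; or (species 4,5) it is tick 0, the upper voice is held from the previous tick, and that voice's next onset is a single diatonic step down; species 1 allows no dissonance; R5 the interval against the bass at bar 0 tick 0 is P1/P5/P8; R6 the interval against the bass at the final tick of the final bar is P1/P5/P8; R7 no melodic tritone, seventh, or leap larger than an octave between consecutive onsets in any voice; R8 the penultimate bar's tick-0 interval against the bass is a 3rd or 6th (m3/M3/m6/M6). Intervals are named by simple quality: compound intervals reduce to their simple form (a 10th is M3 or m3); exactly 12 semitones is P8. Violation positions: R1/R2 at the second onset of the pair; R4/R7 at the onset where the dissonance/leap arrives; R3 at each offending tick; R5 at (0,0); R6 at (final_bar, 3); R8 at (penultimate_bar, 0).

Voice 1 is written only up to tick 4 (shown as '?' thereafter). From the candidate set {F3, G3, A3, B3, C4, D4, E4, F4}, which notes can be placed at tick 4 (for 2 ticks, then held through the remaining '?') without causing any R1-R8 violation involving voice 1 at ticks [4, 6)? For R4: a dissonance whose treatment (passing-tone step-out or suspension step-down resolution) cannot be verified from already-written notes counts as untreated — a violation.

F3: violates R2,R7
G3: violates R4
A3: legal
B3: violates R4
C4: violates R1
D4: legal
E4: violates R4
F4: legal

{A3, D4, F4}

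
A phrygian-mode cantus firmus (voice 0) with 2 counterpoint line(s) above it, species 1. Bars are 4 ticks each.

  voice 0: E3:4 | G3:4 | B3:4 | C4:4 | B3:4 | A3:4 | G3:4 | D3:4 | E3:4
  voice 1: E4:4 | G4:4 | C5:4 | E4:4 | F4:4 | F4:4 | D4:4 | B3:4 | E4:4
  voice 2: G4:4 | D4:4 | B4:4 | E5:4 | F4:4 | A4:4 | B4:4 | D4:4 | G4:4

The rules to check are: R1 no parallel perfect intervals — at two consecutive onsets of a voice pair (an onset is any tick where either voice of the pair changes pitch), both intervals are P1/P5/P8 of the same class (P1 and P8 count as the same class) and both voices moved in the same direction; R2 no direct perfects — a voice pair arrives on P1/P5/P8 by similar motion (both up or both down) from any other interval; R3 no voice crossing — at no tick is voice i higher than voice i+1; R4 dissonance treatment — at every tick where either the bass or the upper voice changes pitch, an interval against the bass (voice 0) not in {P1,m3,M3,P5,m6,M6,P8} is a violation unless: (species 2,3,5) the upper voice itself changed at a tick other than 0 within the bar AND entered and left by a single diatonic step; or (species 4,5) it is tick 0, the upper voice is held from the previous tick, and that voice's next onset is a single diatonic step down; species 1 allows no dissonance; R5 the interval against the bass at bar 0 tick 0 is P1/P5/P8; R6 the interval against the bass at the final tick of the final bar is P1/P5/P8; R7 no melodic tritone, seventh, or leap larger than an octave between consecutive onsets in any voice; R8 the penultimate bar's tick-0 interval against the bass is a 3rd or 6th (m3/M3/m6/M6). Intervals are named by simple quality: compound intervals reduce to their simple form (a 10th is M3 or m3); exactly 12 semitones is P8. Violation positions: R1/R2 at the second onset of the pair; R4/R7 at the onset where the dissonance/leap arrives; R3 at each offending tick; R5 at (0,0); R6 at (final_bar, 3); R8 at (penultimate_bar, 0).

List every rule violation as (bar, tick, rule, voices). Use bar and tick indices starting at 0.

bar 0: v0=E3 v1=E4 v2=G4 downbeat m3
bar 1: v0=G3 v1=G4 v2=D4 downbeat P5
bar 2: v0=B3 v1=C5 v2=B4 downbeat P8
bar 3: v0=C4 v1=E4 v2=E5 downbeat M3
bar 4: v0=B3 v1=F4 v2=F4 downbeat TT
bar 5: v0=A3 v1=F4 v2=A4 downbeat P8
bar 6: v0=G3 v1=D4 v2=B4 downbeat M3
bar 7: v0=D3 v1=B3 v2=D4 downbeat P8
bar 8: v0=E3 v1=E4 v2=G4 downbeat m3
  -> R5 @ bar 0 tick 0 v(0, 2): opens on m3
  -> R1 @ bar 1 tick 0 v(0, 1): E3/E4 P8 -> G3/G4 P8 similar
  -> R3 @ bar 1 tick 0 v(1, 2): G4 above D4
  -> R3 @ bar 1 tick 1 v(1, 2): G4 above D4
  -> R3 @ bar 1 tick 2 v(1, 2): G4 above D4
  -> R3 @ bar 1 tick 3 v(1, 2): G4 above D4
  -> R2 @ bar 2 tick 0 v(0, 2): G3/D4 P5 -> B3/B4 P8 similar
  -> R3 @ bar 2 tick 0 v(1, 2): C5 above B4
  -> R4 @ bar 2 tick 0 v(0, 1): B3/C5 m2 untreated
  -> R3 @ bar 2 tick 1 v(1, 2): C5 above B4
  -> R3 @ bar 2 tick 2 v(1, 2): C5 above B4
  -> R3 @ bar 2 tick 3 v(1, 2): C5 above B4
  -> R4 @ bar 4 tick 0 v(0, 1): B3/F4 TT untreated
  -> R4 @ bar 4 tick 0 v(0, 2): B3/F4 TT untreated
  -> R7 @ bar 4 tick 0 v(2,): E5->F4 leap 11st
  -> R2 @ bar 6 tick 0 v(0, 1): A3/F4 m6 -> G3/D4 P5 similar
  -> R2 @ bar 7 tick 0 v(0, 2): G3/B4 M3 -> D3/D4 P8 similar
  -> R8 @ bar 7 tick 0 v(0, 2): penult P8 not 3rd/6th
  -> R2 @ bar 8 tick 0 v(0, 1): D3/B3 M6 -> E3/E4 P8 similar
  -> R6 @ bar 8 tick 3 v(0, 2): closes on m3

(0, 0, R5, (0, 2))
(1, 0, R1, (0, 1))
(1, 0, R3, (1, 2))
(1, 1, R3, (1, 2))
(1, 2, R3, (1, 2))
(1, 3, R3, (1, 2))
(2, 0, R2, (0, 2))
(2, 0, R3, (1, 2))
(2, 0, R4, (0, 1))
(2, 1, R3, (1, 2))
(2, 2, R3, (1, 2))
(2, 3, R3, (1, 2))
(4, 0, R4, (0, 1))
(4, 0, R4, (0, 2))
(4, 0, R7, (2,))
(6, 0, R2, (0, 1))
(7, 0, R2, (0, 2))
(7, 0, R8, (0, 2))
(8, 0, R2, (0, 1))
(8, 3, R6, (0, 2))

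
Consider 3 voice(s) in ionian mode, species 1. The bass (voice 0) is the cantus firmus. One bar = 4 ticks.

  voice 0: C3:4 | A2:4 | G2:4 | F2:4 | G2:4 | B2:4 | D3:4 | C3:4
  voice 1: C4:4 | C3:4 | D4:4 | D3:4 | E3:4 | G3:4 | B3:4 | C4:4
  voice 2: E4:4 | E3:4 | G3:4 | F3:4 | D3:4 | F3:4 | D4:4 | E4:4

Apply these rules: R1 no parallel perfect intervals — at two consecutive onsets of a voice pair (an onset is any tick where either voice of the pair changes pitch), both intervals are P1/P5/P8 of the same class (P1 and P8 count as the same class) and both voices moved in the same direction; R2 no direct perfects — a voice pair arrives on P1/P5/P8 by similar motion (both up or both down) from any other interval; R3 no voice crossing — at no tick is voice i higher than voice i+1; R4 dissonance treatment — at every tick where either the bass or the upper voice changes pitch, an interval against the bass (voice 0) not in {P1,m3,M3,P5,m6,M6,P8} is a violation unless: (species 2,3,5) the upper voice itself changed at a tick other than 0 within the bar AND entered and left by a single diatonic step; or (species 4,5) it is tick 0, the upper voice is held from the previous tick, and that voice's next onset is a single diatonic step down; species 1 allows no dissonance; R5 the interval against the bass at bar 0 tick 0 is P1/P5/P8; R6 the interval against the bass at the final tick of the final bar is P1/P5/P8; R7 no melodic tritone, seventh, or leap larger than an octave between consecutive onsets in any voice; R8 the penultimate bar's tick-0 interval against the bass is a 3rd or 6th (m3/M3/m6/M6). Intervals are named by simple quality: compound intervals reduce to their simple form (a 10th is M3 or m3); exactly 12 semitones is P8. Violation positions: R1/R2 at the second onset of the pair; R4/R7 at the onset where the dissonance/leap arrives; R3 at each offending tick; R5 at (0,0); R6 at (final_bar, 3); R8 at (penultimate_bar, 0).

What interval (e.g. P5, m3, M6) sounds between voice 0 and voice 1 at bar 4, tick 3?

M6

voice 0=G2 voice 1=E3 -> M6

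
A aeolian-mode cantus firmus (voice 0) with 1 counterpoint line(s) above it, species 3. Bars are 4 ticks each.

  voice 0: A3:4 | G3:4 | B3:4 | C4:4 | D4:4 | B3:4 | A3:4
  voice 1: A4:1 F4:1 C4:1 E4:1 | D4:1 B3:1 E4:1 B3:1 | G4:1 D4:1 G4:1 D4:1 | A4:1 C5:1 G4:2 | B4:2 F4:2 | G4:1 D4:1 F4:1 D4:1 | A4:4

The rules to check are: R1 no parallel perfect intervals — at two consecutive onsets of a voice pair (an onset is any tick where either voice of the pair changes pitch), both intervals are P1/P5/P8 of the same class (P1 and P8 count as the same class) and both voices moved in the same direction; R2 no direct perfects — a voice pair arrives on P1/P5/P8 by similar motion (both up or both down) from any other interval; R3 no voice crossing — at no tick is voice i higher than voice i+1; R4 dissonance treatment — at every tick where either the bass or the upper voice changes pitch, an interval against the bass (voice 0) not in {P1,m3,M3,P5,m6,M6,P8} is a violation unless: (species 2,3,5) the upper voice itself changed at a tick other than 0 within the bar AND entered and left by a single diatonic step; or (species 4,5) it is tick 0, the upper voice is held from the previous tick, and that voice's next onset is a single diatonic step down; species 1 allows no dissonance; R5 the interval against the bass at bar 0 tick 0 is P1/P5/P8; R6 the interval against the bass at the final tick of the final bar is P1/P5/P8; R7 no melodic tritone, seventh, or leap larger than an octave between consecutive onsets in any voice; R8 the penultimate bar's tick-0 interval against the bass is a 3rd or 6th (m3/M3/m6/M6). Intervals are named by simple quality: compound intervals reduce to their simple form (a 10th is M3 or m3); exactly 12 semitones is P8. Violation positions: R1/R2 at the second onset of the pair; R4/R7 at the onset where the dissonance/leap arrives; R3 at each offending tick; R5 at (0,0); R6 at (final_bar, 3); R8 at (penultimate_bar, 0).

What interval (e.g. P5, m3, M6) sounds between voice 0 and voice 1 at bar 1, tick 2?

M6

voice 0=G3 voice 1=E4 -> M6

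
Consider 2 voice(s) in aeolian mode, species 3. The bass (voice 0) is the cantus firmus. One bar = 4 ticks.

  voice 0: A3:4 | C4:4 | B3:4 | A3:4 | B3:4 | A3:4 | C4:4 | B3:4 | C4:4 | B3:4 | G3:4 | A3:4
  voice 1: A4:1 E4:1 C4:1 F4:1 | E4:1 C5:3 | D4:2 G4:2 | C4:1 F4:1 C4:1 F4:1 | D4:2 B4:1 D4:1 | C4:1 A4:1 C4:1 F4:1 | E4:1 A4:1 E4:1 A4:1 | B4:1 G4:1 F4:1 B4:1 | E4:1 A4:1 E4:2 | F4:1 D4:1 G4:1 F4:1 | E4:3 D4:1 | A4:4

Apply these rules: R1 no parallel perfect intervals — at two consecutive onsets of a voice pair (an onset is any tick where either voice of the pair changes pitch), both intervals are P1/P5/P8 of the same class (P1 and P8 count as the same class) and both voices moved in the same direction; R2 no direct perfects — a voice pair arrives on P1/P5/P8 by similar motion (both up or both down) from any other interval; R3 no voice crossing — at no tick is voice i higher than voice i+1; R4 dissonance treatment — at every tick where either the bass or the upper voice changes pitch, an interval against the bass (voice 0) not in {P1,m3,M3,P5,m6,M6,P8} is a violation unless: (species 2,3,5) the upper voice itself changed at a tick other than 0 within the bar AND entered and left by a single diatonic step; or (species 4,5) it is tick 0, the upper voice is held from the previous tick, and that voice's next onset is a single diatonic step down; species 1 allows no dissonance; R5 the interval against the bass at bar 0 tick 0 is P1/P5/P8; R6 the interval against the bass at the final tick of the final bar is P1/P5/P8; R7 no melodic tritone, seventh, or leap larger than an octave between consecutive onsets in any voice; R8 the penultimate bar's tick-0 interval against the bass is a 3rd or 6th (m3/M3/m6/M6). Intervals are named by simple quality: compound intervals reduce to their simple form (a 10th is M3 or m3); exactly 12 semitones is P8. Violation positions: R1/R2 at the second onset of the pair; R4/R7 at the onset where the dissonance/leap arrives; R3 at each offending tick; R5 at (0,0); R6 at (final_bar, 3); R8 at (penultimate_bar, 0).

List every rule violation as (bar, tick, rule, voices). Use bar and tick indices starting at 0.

(2, 0, R7, (1,))
(7, 2, R4, (0, 1))
(7, 3, R7, (1,))
(9, 0, R4, (0, 1))
(11, 0, R2, (0, 1))

bar 0: v0=A3 v1=A4 downbeat P8
bar 1: v0=C4 v1=E4 downbeat M3
bar 2: v0=B3 v1=D4 downbeat m3
bar 3: v0=A3 v1=C4 downbeat m3
bar 4: v0=B3 v1=D4 downbeat m3
bar 5: v0=A3 v1=C4 downbeat m3
bar 6: v0=C4 v1=E4 downbeat M3
bar 7: v0=B3 v1=B4 downbeat P8
bar 8: v0=C4 v1=E4 downbeat M3
bar 9: v0=B3 v1=F4 downbeat TT
bar 10: v0=G3 v1=E4 downbeat M6
bar 11: v0=A3 v1=A4 downbeat P8
  -> R7 @ bar 2 tick 0 v(1,): C5->D4 leap 10st
  -> R4 @ bar 7 tick 2 v(0, 1): B3/F4 TT untreated
  -> R7 @ bar 7 tick 3 v(1,): F4->B4 leap 6st
  -> R4 @ bar 9 tick 0 v(0, 1): B3/F4 TT untreated
  -> R2 @ bar 11 tick 0 v(0, 1): G3/D4 P5 -> A3/A4 P8 similar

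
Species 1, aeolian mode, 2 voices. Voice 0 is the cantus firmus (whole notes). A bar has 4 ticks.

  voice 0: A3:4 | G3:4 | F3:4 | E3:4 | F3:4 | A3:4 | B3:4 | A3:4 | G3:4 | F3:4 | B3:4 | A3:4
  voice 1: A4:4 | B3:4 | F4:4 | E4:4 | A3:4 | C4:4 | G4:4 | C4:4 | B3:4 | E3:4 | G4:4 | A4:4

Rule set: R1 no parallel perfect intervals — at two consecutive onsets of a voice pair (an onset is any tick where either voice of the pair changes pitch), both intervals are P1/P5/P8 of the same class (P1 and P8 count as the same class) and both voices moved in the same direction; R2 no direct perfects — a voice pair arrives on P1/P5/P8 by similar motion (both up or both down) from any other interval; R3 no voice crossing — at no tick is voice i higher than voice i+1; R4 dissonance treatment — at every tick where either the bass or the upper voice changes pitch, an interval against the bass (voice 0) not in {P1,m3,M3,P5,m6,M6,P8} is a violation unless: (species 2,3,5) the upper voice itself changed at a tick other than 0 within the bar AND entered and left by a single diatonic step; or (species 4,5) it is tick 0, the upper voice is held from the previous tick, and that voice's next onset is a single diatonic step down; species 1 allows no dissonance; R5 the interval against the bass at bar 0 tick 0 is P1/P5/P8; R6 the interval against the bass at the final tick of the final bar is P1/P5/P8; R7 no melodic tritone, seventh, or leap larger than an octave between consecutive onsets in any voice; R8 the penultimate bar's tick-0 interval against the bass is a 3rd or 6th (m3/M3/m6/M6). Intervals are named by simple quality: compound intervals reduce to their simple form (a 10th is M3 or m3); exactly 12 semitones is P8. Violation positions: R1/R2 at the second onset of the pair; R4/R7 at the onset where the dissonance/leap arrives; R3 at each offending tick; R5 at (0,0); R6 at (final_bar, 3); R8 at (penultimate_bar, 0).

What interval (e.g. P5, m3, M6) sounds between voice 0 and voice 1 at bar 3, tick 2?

P8

voice 0=E3 voice 1=E4 -> P8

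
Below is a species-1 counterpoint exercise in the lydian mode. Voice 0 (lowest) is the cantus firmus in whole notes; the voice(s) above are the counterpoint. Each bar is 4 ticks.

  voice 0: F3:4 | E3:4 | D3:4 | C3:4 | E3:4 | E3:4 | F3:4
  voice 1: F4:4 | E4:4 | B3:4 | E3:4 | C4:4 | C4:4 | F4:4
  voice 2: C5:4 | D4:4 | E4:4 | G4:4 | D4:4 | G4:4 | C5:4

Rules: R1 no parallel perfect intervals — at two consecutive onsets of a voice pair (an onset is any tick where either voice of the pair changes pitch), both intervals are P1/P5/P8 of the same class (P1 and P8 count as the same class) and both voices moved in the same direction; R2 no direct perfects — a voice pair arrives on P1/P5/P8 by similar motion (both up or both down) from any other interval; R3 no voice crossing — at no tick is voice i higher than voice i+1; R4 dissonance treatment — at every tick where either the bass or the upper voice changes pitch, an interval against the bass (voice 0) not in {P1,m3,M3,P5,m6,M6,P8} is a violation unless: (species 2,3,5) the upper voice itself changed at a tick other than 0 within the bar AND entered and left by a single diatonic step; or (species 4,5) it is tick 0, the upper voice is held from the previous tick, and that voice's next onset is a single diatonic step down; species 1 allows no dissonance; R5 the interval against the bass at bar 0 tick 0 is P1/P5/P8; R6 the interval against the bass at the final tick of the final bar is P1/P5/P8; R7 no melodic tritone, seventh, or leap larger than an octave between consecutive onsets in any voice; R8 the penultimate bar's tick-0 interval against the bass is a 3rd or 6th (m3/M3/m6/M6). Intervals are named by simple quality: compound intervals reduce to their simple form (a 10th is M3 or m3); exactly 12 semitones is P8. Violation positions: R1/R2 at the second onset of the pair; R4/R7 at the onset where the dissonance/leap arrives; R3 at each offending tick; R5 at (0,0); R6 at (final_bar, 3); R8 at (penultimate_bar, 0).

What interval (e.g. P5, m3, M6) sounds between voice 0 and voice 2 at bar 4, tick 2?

m7

voice 0=E3 voice 2=D4 -> m7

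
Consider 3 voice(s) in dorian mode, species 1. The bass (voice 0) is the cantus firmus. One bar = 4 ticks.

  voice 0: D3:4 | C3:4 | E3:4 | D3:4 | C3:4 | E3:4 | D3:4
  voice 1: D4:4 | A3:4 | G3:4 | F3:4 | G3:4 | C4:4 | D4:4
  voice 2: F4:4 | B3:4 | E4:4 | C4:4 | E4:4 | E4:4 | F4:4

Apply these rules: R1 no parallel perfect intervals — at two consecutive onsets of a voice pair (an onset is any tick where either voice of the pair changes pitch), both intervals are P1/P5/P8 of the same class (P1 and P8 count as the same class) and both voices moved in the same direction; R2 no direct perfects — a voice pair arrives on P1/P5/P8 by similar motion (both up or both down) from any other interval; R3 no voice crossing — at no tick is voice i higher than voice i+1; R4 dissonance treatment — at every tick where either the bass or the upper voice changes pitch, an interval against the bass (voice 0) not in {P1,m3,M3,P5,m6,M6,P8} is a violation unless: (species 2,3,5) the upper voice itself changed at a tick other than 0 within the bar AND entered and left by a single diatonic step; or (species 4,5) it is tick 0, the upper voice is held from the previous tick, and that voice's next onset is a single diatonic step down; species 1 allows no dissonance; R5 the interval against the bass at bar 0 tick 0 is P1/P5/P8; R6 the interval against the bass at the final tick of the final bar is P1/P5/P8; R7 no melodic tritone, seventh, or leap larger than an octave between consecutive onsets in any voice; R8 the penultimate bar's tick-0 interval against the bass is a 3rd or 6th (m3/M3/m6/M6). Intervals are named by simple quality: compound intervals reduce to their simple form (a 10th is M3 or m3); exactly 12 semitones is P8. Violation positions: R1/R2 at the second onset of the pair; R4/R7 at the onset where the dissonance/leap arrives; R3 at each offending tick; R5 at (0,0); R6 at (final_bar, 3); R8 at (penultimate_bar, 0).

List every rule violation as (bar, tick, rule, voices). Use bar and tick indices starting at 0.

(0, 0, R5, (0, 2))
(1, 0, R4, (0, 2))
(1, 0, R7, (2,))
(2, 0, R2, (0, 2))
(3, 0, R2, (1, 2))
(3, 0, R4, (0, 2))
(5, 0, R8, (0, 2))
(6, 3, R6, (0, 2))

bar 0: v0=D3 v1=D4 v2=F4 downbeat m3
bar 1: v0=C3 v1=A3 v2=B3 downbeat M7
bar 2: v0=E3 v1=G3 v2=E4 downbeat P8
bar 3: v0=D3 v1=F3 v2=C4 downbeat m7
bar 4: v0=C3 v1=G3 v2=E4 downbeat M3
bar 5: v0=E3 v1=C4 v2=E4 downbeat P8
bar 6: v0=D3 v1=D4 v2=F4 downbeat m3
  -> R5 @ bar 0 tick 0 v(0, 2): opens on m3
  -> R4 @ bar 1 tick 0 v(0, 2): C3/B3 M7 untreated
  -> R7 @ bar 1 tick 0 v(2,): F4->B3 leap 6st
  -> R2 @ bar 2 tick 0 v(0, 2): C3/B3 M7 -> E3/E4 P8 similar
  -> R2 @ bar 3 tick 0 v(1, 2): G3/E4 M6 -> F3/C4 P5 similar
  -> R4 @ bar 3 tick 0 v(0, 2): D3/C4 m7 untreated
  -> R8 @ bar 5 tick 0 v(0, 2): penult P8 not 3rd/6th
  -> R6 @ bar 6 tick 3 v(0, 2): closes on m3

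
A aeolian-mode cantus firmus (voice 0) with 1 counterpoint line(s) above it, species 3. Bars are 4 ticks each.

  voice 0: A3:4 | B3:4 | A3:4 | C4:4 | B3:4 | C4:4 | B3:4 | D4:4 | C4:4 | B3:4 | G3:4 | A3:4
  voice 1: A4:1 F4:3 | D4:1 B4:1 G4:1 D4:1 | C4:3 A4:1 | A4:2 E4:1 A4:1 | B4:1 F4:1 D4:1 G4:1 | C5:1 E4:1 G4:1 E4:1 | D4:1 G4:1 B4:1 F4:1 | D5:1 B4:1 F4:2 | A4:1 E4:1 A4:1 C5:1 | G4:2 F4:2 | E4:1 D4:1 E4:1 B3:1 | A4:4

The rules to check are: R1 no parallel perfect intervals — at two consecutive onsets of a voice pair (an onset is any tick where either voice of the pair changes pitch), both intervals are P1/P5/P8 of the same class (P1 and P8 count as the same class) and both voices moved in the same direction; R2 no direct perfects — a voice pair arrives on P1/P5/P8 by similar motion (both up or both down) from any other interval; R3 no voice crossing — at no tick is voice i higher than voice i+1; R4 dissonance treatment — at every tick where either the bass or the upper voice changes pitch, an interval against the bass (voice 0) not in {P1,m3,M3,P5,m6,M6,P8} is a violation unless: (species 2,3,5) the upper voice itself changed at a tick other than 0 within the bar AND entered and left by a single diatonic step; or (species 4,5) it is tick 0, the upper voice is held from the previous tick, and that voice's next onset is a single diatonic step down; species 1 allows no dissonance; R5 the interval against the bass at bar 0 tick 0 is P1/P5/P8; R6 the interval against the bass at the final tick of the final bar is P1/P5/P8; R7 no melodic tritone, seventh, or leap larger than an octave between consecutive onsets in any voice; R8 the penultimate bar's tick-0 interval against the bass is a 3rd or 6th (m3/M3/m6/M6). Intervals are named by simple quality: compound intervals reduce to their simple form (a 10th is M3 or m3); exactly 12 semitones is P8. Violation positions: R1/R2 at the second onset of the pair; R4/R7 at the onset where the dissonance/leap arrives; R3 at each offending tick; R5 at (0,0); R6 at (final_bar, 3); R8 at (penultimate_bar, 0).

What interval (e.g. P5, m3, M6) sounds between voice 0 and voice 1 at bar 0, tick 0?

P8

voice 0=A3 voice 1=A4 -> P8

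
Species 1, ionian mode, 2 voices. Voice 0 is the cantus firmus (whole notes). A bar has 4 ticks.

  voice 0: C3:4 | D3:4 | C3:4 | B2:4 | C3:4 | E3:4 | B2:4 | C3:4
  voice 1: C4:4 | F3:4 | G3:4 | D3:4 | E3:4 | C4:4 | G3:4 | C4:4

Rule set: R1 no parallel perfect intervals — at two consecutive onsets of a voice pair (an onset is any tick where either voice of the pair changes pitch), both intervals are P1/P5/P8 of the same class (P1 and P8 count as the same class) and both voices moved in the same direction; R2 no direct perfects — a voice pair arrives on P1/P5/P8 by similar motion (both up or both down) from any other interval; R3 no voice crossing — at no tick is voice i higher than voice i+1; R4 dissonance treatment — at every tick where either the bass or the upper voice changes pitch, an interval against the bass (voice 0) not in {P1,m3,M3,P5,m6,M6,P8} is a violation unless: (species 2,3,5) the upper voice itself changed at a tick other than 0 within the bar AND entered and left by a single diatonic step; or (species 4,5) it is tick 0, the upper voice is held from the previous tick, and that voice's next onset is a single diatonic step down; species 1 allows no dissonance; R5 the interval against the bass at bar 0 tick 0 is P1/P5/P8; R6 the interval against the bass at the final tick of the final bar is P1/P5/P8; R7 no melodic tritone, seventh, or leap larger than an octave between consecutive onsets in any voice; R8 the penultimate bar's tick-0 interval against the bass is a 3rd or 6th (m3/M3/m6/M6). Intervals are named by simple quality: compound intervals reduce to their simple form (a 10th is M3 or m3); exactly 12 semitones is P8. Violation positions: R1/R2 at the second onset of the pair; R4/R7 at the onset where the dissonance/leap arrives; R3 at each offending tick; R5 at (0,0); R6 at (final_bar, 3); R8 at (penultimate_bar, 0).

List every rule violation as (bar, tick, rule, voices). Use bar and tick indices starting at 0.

bar 0: v0=C3 v1=C4 downbeat P8
bar 1: v0=D3 v1=F3 downbeat m3
bar 2: v0=C3 v1=G3 downbeat P5
bar 3: v0=B2 v1=D3 downbeat m3
bar 4: v0=C3 v1=E3 downbeat M3
bar 5: v0=E3 v1=C4 downbeat m6
bar 6: v0=B2 v1=G3 downbeat m6
bar 7: v0=C3 v1=C4 downbeat P8
  -> R2 @ bar 7 tick 0 v(0, 1): B2/G3 m6 -> C3/C4 P8 similar

(7, 0, R2, (0, 1))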